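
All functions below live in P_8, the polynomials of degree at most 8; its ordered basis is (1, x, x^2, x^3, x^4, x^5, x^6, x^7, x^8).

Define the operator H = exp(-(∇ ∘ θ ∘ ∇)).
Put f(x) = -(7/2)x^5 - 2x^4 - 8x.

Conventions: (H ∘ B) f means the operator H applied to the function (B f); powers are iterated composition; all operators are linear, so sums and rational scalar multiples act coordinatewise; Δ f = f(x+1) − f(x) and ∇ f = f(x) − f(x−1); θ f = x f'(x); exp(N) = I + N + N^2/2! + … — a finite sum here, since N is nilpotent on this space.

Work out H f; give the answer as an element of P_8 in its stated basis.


order-1 term: 280x^3 - 663x^2 + 615x - 413/2
order-2 term: -1680x + 1923
the series for exp(-(∇ ∘ θ ∘ ∇)) f terminates at order 2
exp(-(∇ ∘ θ ∘ ∇)) f = -(7/2)x^5 - 2x^4 + 280x^3 - 663x^2 - 1073x + 3433/2

the result is g(x) = -(7/2)x^5 - 2x^4 + 280x^3 - 663x^2 - 1073x + 3433/2


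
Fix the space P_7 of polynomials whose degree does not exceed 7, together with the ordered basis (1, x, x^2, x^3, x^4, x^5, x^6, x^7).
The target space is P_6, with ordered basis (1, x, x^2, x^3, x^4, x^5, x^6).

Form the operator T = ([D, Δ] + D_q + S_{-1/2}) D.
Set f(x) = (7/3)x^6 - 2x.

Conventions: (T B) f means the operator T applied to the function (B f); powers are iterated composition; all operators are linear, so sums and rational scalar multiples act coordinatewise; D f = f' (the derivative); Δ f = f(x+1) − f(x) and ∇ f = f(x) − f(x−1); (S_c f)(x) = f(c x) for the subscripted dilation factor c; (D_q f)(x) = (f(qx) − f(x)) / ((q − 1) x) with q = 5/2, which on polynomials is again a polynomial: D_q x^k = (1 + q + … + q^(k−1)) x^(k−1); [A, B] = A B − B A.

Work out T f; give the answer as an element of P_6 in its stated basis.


D f = 14x^5 - 2
Δ D f = 70x^4 + 140x^3 + 140x^2 + 70x + 14
D Δ D f = 280x^3 + 420x^2 + 280x + 70
D D f = 70x^4
Δ D D f = 280x^3 + 420x^2 + 280x + 70
[D, Δ] D f = 0
D_q D f = (7217/8)x^4
S_{-1/2} D f = -(7/16)x^5 - 2
([D, Δ] + D_q + S_{-1/2}) D f = -(7/16)x^5 + (7217/8)x^4 - 2

g(x) = -(7/16)x^5 + (7217/8)x^4 - 2


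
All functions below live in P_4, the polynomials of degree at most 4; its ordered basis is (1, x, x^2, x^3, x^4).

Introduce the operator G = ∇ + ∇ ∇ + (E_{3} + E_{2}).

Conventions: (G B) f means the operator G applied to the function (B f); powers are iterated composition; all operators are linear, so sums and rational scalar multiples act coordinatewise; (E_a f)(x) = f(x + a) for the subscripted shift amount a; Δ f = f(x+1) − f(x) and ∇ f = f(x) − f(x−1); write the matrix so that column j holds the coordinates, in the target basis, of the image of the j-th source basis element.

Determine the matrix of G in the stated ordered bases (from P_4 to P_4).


image of 1: 2
image of x: 2x + 6
image of x^2: 2x^2 + 12x + 14
image of x^3: 2x^3 + 18x^2 + 42x + 30
image of x^4: 2x^4 + 24x^3 + 84x^2 + 120x + 110
each image's coordinates form column j of the matrix

the matrix is [[2, 6, 14, 30, 110]; [0, 2, 12, 42, 120]; [0, 0, 2, 18, 84]; [0, 0, 0, 2, 24]; [0, 0, 0, 0, 2]] (rows listed top to bottom)


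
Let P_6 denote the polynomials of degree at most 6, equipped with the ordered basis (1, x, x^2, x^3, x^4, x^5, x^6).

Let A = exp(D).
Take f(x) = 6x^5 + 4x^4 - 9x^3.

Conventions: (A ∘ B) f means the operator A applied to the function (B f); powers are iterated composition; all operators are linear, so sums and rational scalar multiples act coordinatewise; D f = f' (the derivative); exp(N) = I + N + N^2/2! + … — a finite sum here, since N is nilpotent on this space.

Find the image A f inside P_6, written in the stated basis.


order-1 term: 30x^4 + 16x^3 - 27x^2
order-2 term: 60x^3 + 24x^2 - 27x
order-3 term: 60x^2 + 16x - 9
order-4 term: 30x + 4
order-5 term: 6
the series for exp(D) f terminates at order 5
exp(D) f = 6x^5 + 34x^4 + 67x^3 + 57x^2 + 19x + 1

g(x) = 6x^5 + 34x^4 + 67x^3 + 57x^2 + 19x + 1


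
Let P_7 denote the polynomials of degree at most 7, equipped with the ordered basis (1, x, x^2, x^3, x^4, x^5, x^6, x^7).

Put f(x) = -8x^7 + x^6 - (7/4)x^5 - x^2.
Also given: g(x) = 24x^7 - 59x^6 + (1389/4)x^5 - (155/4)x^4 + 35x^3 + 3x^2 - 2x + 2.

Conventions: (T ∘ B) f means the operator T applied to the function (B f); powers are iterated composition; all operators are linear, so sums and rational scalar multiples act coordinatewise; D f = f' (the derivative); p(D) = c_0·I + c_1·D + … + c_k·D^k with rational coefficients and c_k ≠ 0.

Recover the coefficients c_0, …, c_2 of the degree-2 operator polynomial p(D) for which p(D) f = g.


c_0 = -3, c_1 = 1, c_2 = -1

D^0 f = -8x^7 + x^6 - (7/4)x^5 - x^2
D^1 f = -56x^6 + 6x^5 - (35/4)x^4 - 2x
D^2 f = -336x^5 + 30x^4 - 35x^3 - 2
matching coefficients of g against c_0 f + c_1 Df + … from the top degree down determines the c_i
solution: c_0 = -3, c_1 = 1, c_2 = -1


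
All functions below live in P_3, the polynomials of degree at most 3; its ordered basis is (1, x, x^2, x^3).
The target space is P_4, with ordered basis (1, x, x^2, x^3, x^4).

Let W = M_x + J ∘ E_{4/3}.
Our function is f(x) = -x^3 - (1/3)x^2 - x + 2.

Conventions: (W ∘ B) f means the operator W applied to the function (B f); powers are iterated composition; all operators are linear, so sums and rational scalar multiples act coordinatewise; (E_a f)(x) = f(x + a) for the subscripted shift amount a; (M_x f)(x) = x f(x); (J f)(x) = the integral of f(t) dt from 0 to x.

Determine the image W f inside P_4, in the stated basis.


the result is g(x) = -(5/4)x^4 - (16/9)x^3 - (83/18)x^2 - (8/27)x

M_x f = -x^4 - (1/3)x^3 - x^2 + 2x
E_{4/3} f = -x^3 - (13/3)x^2 - (65/9)x - 62/27
J E_{4/3} f = -(1/4)x^4 - (13/9)x^3 - (65/18)x^2 - (62/27)x
(M_x + J ∘ E_{4/3}) f = -(5/4)x^4 - (16/9)x^3 - (83/18)x^2 - (8/27)x


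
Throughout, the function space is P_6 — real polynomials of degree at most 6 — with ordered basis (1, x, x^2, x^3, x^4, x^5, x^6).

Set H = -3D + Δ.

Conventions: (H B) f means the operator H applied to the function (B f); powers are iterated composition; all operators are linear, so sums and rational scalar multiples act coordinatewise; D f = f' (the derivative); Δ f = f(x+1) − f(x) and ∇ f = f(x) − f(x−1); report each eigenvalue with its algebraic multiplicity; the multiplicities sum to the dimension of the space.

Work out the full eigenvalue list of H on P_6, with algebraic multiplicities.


image of 1: 0
image of x: -2
image of x^2: -4x + 1
image of x^3: -6x^2 + 3x + 1
image of x^4: -8x^3 + 6x^2 + 4x + 1
image of x^5: -10x^4 + 10x^3 + 10x^2 + 5x + 1
image of x^6: -12x^5 + 15x^4 + 20x^3 + 15x^2 + 6x + 1
the matrix is upper triangular; its diagonal is (0, 0, 0, 0, 0, 0, 0)
for a triangular matrix the eigenvalues are the diagonal entries, with algebraic multiplicity their repetition count

λ = 0 (multiplicity 7)


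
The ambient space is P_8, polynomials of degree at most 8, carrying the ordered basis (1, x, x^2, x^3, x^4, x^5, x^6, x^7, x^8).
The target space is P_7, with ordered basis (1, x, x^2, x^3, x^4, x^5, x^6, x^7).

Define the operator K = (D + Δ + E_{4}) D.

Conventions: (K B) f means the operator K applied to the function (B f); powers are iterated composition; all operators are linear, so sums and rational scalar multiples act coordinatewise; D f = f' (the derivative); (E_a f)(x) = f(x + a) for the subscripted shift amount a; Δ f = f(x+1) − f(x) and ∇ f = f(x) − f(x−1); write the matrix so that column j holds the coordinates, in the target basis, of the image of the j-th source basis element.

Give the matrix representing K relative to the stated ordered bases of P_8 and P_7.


the matrix is [[0, 1, 12, 51, 260, 1285, 6150, 28679, 131080]; [0, 0, 2, 36, 204, 1300, 7710, 43050, 229432]; [0, 0, 0, 3, 72, 510, 3900, 26985, 172200]; [0, 0, 0, 0, 4, 120, 1020, 9100, 71960]; [0, 0, 0, 0, 0, 5, 180, 1785, 18200]; [0, 0, 0, 0, 0, 0, 6, 252, 2856]; [0, 0, 0, 0, 0, 0, 0, 7, 336]; [0, 0, 0, 0, 0, 0, 0, 0, 8]] (rows listed top to bottom)

image of 1: 0
image of x: 1
image of x^2: 2x + 12
image of x^3: 3x^2 + 36x + 51
image of x^4: 4x^3 + 72x^2 + 204x + 260
image of x^5: 5x^4 + 120x^3 + 510x^2 + 1300x + 1285
image of x^6: 6x^5 + 180x^4 + 1020x^3 + 3900x^2 + 7710x + 6150
image of x^7: 7x^6 + 252x^5 + 1785x^4 + 9100x^3 + 26985x^2 + 43050x + 28679
image of x^8: 8x^7 + 336x^6 + 2856x^5 + 18200x^4 + 71960x^3 + 172200x^2 + 229432x + 131080
each image's coordinates form column j of the matrix


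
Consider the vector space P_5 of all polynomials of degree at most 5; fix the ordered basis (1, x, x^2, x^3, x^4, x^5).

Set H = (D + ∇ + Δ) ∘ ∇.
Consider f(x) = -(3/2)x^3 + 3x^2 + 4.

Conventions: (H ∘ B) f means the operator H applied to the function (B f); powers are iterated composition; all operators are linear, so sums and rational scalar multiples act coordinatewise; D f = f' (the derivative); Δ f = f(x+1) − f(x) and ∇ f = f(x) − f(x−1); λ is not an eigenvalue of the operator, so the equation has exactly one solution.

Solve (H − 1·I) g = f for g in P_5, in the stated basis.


write g with unknown coordinates in the stated basis and equate coefficients in (H − 1·I) g = f
solving from the highest basis element down gives g = (3/2)x^3 - 3x^2 + 27x - 71/2
check: H g = 27x - 63/2
so H g − 1·g = -(3/2)x^3 + 3x^2 + 4 = f ✓

the result is g(x) = (3/2)x^3 - 3x^2 + 27x - 71/2


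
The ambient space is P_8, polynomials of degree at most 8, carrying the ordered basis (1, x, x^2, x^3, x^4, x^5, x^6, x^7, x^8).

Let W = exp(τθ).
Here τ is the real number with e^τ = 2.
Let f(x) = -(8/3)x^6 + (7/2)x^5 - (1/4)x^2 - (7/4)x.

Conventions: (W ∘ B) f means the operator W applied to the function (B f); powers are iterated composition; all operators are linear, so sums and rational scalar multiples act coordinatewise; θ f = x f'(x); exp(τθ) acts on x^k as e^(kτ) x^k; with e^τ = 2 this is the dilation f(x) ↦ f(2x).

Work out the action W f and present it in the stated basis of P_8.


exp(τθ) x^k = e^(kτ) x^k; with e^τ = 2 this sends x^k to 2^k x^k
x ↦ 2 x
x^2 ↦ 4 x^2
x^5 ↦ 32 x^5
x^6 ↦ 64 x^6
applying this coordinatewise to f: exp(τθ) f = -(512/3)x^6 + 112x^5 - x^2 - (7/2)x

the image equals g(x) = -(512/3)x^6 + 112x^5 - x^2 - (7/2)x


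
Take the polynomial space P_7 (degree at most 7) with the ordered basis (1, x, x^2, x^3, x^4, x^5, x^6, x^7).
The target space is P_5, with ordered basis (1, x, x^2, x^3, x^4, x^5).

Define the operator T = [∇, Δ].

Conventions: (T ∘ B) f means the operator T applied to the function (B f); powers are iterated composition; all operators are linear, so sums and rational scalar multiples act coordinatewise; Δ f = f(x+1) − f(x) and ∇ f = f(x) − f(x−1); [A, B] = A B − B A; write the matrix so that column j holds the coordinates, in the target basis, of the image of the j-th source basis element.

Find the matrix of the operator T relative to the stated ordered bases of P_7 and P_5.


image of 1: 0
image of x: 0
image of x^2: 0
image of x^3: 0
image of x^4: 0
image of x^5: 0
image of x^6: 0
image of x^7: 0
each image's coordinates form column j of the matrix

the matrix is [[0, 0, 0, 0, 0, 0, 0, 0]; [0, 0, 0, 0, 0, 0, 0, 0]; [0, 0, 0, 0, 0, 0, 0, 0]; [0, 0, 0, 0, 0, 0, 0, 0]; [0, 0, 0, 0, 0, 0, 0, 0]; [0, 0, 0, 0, 0, 0, 0, 0]] (rows listed top to bottom)


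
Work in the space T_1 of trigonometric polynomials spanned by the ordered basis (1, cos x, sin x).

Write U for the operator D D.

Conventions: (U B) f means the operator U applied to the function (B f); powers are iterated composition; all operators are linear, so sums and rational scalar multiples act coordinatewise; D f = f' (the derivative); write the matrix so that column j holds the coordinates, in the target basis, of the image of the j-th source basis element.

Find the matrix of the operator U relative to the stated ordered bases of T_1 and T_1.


the matrix is [[0, 0, 0]; [0, -1, 0]; [0, 0, -1]] (rows listed top to bottom)

image of 1: 0
image of cos x: -cos x
image of sin x: -sin x
each image's coordinates form column j of the matrix


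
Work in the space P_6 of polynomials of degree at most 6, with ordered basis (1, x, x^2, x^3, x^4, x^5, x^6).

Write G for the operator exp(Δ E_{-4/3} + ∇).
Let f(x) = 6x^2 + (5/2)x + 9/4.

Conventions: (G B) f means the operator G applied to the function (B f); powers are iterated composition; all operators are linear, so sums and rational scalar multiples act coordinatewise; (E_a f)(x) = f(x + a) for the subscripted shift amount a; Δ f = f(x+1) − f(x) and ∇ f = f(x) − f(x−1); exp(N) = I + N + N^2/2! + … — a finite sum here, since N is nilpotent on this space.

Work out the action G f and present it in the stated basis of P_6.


order-1 term: 24x - 11
order-2 term: 24
the series for exp(Δ E_{-4/3} + ∇) f terminates at order 2
exp(Δ E_{-4/3} + ∇) f = 6x^2 + (53/2)x + 61/4

the result is g(x) = 6x^2 + (53/2)x + 61/4


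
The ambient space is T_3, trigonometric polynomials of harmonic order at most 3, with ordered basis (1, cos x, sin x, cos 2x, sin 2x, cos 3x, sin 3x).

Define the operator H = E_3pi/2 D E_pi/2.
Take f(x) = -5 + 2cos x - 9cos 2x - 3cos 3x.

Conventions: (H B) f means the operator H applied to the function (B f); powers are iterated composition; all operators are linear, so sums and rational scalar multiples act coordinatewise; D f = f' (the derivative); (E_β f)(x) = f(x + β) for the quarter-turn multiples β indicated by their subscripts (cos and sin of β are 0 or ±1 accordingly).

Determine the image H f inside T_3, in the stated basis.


the result is g(x) = -2sin x + 18sin 2x + 9sin 3x

E_pi/2 f = -5 - 2sin x + 9cos 2x - 3sin 3x
D E_pi/2 f = -2cos x - 18sin 2x - 9cos 3x
E_3pi/2 D E_pi/2 f = -2sin x + 18sin 2x + 9sin 3x


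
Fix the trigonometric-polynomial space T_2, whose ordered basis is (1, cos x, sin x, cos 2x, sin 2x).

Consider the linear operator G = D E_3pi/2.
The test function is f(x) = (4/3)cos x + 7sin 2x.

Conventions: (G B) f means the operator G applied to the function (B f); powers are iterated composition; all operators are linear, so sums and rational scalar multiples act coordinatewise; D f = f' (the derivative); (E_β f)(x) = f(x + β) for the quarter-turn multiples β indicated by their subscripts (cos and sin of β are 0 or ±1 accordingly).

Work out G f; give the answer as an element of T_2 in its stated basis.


E_3pi/2 f = (4/3)sin x - 7sin 2x
D E_3pi/2 f = (4/3)cos x - 14cos 2x

g(x) = (4/3)cos x - 14cos 2x


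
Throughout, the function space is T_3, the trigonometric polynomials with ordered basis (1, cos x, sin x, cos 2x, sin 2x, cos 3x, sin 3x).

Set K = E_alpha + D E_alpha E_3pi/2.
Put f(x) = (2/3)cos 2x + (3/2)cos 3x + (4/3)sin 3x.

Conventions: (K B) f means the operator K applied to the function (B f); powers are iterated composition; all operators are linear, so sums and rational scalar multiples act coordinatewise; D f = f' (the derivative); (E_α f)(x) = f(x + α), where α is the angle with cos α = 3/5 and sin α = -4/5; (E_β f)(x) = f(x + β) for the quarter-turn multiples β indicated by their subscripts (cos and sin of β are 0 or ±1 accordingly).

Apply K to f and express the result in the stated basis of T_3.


E_alpha f = -(14/75)cos 2x + (16/25)sin 2x - (281/150)cos 3x - (18/25)sin 3x
E_3pi/2 f = -(2/3)cos 2x + (4/3)cos 3x - (3/2)sin 3x
E_alpha E_3pi/2 f = (14/75)cos 2x - (16/25)sin 2x - (18/25)cos 3x + (281/150)sin 3x
D E_alpha E_3pi/2 f = -(32/25)cos 2x - (28/75)sin 2x + (281/50)cos 3x + (54/25)sin 3x
(E_alpha + D E_alpha E_3pi/2) f = -(22/15)cos 2x + (4/15)sin 2x + (281/75)cos 3x + (36/25)sin 3x

the result is g(x) = -(22/15)cos 2x + (4/15)sin 2x + (281/75)cos 3x + (36/25)sin 3x


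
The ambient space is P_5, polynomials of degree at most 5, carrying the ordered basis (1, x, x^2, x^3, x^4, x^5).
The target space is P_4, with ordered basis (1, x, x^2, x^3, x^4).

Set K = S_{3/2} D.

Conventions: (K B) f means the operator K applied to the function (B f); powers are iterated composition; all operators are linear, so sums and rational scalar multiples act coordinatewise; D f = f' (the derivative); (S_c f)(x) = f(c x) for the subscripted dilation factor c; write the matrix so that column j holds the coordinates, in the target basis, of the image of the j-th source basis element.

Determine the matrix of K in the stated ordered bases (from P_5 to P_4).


image of 1: 0
image of x: 1
image of x^2: 3x
image of x^3: (27/4)x^2
image of x^4: (27/2)x^3
image of x^5: (405/16)x^4
each image's coordinates form column j of the matrix

the matrix is [[0, 1, 0, 0, 0, 0]; [0, 0, 3, 0, 0, 0]; [0, 0, 0, 27/4, 0, 0]; [0, 0, 0, 0, 27/2, 0]; [0, 0, 0, 0, 0, 405/16]] (rows listed top to bottom)


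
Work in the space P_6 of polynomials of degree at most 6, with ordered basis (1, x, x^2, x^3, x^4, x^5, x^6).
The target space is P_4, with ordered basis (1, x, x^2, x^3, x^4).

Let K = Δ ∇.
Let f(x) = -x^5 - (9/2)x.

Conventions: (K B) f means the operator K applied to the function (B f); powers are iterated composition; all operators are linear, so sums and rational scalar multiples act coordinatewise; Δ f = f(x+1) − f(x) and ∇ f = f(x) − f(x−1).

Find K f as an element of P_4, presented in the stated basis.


∇ f = -5x^4 + 10x^3 - 10x^2 + 5x - 11/2
Δ ∇ f = -20x^3 - 10x

the image equals g(x) = -20x^3 - 10x


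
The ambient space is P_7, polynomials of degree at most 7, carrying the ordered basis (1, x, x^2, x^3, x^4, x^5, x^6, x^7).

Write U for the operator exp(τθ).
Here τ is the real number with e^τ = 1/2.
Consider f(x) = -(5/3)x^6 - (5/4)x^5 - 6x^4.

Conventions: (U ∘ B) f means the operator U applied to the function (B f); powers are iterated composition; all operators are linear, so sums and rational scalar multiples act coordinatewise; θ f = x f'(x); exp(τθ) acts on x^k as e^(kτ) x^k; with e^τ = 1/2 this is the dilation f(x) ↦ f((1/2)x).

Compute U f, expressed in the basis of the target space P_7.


the result is g(x) = -(5/192)x^6 - (5/128)x^5 - (3/8)x^4

exp(τθ) x^k = e^(kτ) x^k; with e^τ = 1/2 this sends x^k to (1/2)^k x^k
x^4 ↦ 1/16 x^4
x^5 ↦ 1/32 x^5
x^6 ↦ 1/64 x^6
applying this coordinatewise to f: exp(τθ) f = -(5/192)x^6 - (5/128)x^5 - (3/8)x^4


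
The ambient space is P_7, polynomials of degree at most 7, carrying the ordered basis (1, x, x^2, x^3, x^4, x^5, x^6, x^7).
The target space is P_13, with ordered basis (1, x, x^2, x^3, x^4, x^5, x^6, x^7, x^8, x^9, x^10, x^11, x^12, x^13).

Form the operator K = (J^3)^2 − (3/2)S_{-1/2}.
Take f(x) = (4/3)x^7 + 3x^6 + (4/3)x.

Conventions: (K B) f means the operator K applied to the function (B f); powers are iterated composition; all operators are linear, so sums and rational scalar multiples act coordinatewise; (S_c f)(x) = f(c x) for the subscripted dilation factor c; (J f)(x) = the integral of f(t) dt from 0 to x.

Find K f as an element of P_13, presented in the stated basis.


J f = (1/6)x^8 + (3/7)x^7 + (2/3)x^2
J J f = (1/54)x^9 + (3/56)x^8 + (2/9)x^3
J J J f = (1/540)x^10 + (1/168)x^9 + (1/18)x^4
J J^3 f = (1/5940)x^11 + (1/1680)x^10 + (1/90)x^5
J J J^3 f = (1/71280)x^12 + (1/18480)x^11 + (1/540)x^6
J J J J^3 f = (1/926640)x^13 + (1/221760)x^12 + (1/3780)x^7
S_{-1/2} f = -(1/96)x^7 + (3/64)x^6 - (2/3)x
(-(3/2)S_{-1/2}) f = (1/64)x^7 - (9/128)x^6 + x
((J^3)^2 − (3/2)S_{-1/2}) f = (1/926640)x^13 + (1/221760)x^12 + (961/60480)x^7 - (9/128)x^6 + x

the result is g(x) = (1/926640)x^13 + (1/221760)x^12 + (961/60480)x^7 - (9/128)x^6 + x


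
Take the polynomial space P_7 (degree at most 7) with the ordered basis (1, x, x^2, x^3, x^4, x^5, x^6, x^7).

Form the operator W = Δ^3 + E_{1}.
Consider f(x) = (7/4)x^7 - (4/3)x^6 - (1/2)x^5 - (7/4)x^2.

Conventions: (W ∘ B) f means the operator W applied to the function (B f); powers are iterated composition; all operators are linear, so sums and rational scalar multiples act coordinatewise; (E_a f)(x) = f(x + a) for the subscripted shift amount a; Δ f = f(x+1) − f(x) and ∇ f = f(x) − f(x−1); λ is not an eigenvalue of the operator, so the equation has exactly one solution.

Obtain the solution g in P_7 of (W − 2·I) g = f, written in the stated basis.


write g with unknown coordinates in the stated basis and equate coefficients in (W − 2·I) g = f
solving from the highest basis element down gives g = -(7/4)x^7 - (131/12)x^6 - (407/4)x^5 - (4405/4)x^4 - (110605/12)x^3 - (105975/2)x^2 - (799211/4)x - 764977/2
check: W g = -(7/4)x^7 - (139/6)x^6 - 204x^5 - (4405/2)x^4 - (110605/6)x^3 - (423907/4)x^2 - (799211/2)x - 764977
so W g − 2·g = (7/4)x^7 - (4/3)x^6 - (1/2)x^5 - (7/4)x^2 = f ✓

the result is g(x) = -(7/4)x^7 - (131/12)x^6 - (407/4)x^5 - (4405/4)x^4 - (110605/12)x^3 - (105975/2)x^2 - (799211/4)x - 764977/2


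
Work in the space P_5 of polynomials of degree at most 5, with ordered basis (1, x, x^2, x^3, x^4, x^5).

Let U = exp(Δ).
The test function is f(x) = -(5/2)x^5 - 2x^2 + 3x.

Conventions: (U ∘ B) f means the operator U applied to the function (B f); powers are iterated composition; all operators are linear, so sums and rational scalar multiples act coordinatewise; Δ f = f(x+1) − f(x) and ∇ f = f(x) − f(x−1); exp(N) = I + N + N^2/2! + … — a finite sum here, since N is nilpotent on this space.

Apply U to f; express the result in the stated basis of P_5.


order-1 term: -(25/2)x^4 - 25x^3 - 25x^2 - (33/2)x - 3/2
order-2 term: -25x^3 - 75x^2 - (175/2)x - 79/2
order-3 term: -25x^2 - 75x - 125/2
order-4 term: -(25/2)x - 25
order-5 term: -5/2
the series for exp(Δ) f terminates at order 5
exp(Δ) f = -(5/2)x^5 - (25/2)x^4 - 50x^3 - 127x^2 - (377/2)x - 131

g(x) = -(5/2)x^5 - (25/2)x^4 - 50x^3 - 127x^2 - (377/2)x - 131


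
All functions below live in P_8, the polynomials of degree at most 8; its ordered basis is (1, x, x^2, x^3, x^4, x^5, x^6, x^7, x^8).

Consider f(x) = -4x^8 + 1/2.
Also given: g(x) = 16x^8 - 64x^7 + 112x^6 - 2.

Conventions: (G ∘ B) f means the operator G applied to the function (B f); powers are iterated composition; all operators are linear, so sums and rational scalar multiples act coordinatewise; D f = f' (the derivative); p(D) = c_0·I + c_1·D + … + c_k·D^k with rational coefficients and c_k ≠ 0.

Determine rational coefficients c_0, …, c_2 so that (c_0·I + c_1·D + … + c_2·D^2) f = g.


c_0 = -4, c_1 = 2, c_2 = -1/2

D^0 f = -4x^8 + 1/2
D^1 f = -32x^7
D^2 f = -224x^6
matching coefficients of g against c_0 f + c_1 Df + … from the top degree down determines the c_i
solution: c_0 = -4, c_1 = 2, c_2 = -1/2


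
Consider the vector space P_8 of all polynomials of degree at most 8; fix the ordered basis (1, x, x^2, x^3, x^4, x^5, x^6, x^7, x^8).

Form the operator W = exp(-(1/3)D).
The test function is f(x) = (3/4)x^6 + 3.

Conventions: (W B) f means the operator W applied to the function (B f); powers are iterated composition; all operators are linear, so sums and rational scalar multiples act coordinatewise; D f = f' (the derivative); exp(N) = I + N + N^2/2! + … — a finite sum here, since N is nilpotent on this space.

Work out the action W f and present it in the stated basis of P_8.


the image equals g(x) = (3/4)x^6 - (3/2)x^5 + (5/4)x^4 - (5/9)x^3 + (5/36)x^2 - (1/54)x + 2917/972

order-1 term: -(3/2)x^5
order-2 term: (5/4)x^4
order-3 term: -(5/9)x^3
order-4 term: (5/36)x^2
order-5 term: -(1/54)x
order-6 term: 1/972
the series for exp(-(1/3)D) f terminates at order 6
exp(-(1/3)D) f = (3/4)x^6 - (3/2)x^5 + (5/4)x^4 - (5/9)x^3 + (5/36)x^2 - (1/54)x + 2917/972


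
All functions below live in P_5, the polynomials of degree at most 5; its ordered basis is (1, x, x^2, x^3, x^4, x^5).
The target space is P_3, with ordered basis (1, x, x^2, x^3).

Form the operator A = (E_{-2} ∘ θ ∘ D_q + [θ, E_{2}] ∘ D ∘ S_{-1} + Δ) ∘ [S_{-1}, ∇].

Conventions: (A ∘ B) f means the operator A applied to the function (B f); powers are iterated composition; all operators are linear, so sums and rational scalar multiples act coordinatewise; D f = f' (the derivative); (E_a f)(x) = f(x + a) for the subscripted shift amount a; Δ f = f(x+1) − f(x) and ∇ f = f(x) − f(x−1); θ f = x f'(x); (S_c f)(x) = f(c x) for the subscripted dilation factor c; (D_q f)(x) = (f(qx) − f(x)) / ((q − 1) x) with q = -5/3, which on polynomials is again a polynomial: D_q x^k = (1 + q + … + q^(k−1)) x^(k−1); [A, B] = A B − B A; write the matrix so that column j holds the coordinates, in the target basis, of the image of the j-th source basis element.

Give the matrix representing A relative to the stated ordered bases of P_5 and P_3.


image of 1: 0
image of x: 0
image of x^2: -4
image of x^3: 8x - 10
image of x^4: -(520/9)x^2 + (136/9)x - 3088/9
image of x^5: -(320/9)x^3 + (820/3)x^2 - 1800x - 3410/9
each image's coordinates form column j of the matrix

the matrix is [[0, 0, -4, -10, -3088/9, -3410/9]; [0, 0, 0, 8, 136/9, -1800]; [0, 0, 0, 0, -520/9, 820/3]; [0, 0, 0, 0, 0, -320/9]] (rows listed top to bottom)


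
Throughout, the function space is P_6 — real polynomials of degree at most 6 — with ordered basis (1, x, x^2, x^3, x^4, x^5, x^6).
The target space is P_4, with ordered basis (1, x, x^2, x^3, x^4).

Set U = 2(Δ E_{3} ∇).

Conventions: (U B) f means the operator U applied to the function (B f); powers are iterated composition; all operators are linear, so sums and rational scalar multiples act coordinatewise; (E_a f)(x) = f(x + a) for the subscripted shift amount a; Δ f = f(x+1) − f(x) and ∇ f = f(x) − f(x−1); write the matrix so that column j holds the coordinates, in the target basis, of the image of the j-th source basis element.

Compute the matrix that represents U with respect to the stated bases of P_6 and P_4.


the matrix is [[0, 0, 4, 36, 220, 1140, 5404]; [0, 0, 0, 12, 144, 1100, 6840]; [0, 0, 0, 0, 24, 360, 3300]; [0, 0, 0, 0, 0, 40, 720]; [0, 0, 0, 0, 0, 0, 60]] (rows listed top to bottom)

image of 1: 0
image of x: 0
image of x^2: 4
image of x^3: 12x + 36
image of x^4: 24x^2 + 144x + 220
image of x^5: 40x^3 + 360x^2 + 1100x + 1140
image of x^6: 60x^4 + 720x^3 + 3300x^2 + 6840x + 5404
each image's coordinates form column j of the matrix


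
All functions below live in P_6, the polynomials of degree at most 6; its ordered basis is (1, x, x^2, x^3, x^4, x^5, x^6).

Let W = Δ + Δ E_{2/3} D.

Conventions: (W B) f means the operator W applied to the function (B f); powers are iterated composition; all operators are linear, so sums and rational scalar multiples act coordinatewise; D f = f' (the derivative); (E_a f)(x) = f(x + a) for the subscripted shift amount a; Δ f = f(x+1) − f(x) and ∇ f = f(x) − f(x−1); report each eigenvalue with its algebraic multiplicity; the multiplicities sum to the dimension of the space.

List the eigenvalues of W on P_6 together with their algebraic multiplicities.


image of 1: 0
image of x: 1
image of x^2: 2x + 3
image of x^3: 3x^2 + 9x + 8
image of x^4: 4x^3 + 18x^2 + 32x + 55/3
image of x^5: 5x^4 + 30x^3 + 80x^2 + (275/3)x + 1042/27
image of x^6: 6x^5 + 45x^4 + 160x^3 + 275x^2 + (2084/9)x + 2089/27
the matrix is upper triangular; its diagonal is (0, 0, 0, 0, 0, 0, 0)
for a triangular matrix the eigenvalues are the diagonal entries, with algebraic multiplicity their repetition count

λ = 0 (multiplicity 7)


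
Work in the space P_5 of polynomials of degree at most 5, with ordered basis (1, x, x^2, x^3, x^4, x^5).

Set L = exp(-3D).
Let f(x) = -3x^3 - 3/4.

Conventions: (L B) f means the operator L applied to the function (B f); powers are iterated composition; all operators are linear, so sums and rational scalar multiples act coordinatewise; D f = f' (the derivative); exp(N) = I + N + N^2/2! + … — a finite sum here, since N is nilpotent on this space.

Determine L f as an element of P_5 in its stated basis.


order-1 term: 27x^2
order-2 term: -81x
order-3 term: 81
the series for exp(-3D) f terminates at order 3
exp(-3D) f = -3x^3 + 27x^2 - 81x + 321/4

the image equals g(x) = -3x^3 + 27x^2 - 81x + 321/4


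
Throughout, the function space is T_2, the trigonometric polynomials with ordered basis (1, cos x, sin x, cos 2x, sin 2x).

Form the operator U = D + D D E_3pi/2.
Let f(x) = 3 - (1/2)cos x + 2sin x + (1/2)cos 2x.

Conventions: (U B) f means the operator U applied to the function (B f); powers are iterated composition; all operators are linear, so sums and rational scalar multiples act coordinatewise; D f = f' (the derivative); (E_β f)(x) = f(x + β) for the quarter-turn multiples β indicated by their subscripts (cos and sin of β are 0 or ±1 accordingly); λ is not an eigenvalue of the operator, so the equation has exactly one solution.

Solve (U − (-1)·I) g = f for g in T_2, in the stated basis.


write g with unknown coordinates in the stated basis and equate coefficients in (U − (-1)·I) g = f
solving from the highest basis element down gives g = 3 - (9/10)cos x + (1/5)sin x + (5/58)cos 2x + (1/29)sin 2x
check: U g = (2/5)cos x + (9/5)sin x + (12/29)cos 2x - (1/29)sin 2x
so U g − (-1)·g = 3 - (1/2)cos x + 2sin x + (1/2)cos 2x = f ✓

g(x) = 3 - (9/10)cos x + (1/5)sin x + (5/58)cos 2x + (1/29)sin 2x


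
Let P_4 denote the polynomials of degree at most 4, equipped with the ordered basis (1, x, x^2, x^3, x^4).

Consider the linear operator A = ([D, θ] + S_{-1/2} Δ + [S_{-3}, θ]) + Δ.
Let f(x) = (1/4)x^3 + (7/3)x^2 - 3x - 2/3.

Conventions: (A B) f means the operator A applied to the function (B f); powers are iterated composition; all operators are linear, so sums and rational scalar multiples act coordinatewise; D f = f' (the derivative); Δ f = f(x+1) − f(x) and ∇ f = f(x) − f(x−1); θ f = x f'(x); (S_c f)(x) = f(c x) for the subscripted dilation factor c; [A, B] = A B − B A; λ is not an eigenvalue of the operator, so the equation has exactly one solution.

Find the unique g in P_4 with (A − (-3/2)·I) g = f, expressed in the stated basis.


write g with unknown coordinates in the stated basis and equate coefficients in (A − (-3/2)·I) g = f
solving from the highest basis element down gives g = (1/6)x^3 + (29/36)x^2 - (34/9)x + 157/27
check: A g = (9/8)x^2 + (8/3)x - 169/18
so A g − (-3/2)·g = (1/4)x^3 + (7/3)x^2 - 3x - 2/3 = f ✓

the result is g(x) = (1/6)x^3 + (29/36)x^2 - (34/9)x + 157/27


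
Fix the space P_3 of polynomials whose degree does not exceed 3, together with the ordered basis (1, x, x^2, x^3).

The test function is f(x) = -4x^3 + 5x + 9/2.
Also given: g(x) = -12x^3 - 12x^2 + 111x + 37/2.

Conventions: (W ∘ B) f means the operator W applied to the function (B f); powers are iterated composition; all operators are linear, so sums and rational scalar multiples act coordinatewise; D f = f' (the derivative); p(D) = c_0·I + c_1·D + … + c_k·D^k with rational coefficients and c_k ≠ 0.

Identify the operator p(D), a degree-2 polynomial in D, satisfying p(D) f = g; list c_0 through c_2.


c_0 = 3, c_1 = 1, c_2 = -4

D^0 f = -4x^3 + 5x + 9/2
D^1 f = -12x^2 + 5
D^2 f = -24x
matching coefficients of g against c_0 f + c_1 Df + … from the top degree down determines the c_i
solution: c_0 = 3, c_1 = 1, c_2 = -4


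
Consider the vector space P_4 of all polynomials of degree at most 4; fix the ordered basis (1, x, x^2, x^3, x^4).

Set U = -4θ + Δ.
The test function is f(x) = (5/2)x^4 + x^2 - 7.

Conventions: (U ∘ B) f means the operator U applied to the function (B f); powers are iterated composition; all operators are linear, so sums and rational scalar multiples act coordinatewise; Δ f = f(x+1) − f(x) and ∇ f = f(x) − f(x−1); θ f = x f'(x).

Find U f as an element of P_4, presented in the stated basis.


θ f = 10x^4 + 2x^2
(-4θ) f = -40x^4 - 8x^2
Δ f = 10x^3 + 15x^2 + 12x + 7/2
(-4θ + Δ) f = -40x^4 + 10x^3 + 7x^2 + 12x + 7/2

g(x) = -40x^4 + 10x^3 + 7x^2 + 12x + 7/2


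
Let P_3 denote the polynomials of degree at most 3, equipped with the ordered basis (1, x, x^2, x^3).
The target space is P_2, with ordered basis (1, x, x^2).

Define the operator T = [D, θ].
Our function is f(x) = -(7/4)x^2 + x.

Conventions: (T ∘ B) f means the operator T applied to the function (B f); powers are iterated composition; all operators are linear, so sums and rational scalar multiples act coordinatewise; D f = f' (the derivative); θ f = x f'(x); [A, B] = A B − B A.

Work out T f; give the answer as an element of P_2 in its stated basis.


g(x) = -(7/2)x + 1

θ f = -(7/2)x^2 + x
D θ f = -7x + 1
D f = -(7/2)x + 1
θ D f = -(7/2)x
[D, θ] f = -(7/2)x + 1


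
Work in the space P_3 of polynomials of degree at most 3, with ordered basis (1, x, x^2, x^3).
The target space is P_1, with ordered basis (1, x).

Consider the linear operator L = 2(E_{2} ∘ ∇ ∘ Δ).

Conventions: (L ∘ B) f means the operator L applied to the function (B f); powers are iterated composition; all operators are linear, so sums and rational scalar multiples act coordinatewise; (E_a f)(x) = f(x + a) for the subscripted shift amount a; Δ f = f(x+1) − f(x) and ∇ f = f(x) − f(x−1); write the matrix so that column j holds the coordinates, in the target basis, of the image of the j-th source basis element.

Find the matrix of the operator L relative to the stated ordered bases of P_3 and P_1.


the matrix is [[0, 0, 4, 24]; [0, 0, 0, 12]] (rows listed top to bottom)

image of 1: 0
image of x: 0
image of x^2: 4
image of x^3: 12x + 24
each image's coordinates form column j of the matrix


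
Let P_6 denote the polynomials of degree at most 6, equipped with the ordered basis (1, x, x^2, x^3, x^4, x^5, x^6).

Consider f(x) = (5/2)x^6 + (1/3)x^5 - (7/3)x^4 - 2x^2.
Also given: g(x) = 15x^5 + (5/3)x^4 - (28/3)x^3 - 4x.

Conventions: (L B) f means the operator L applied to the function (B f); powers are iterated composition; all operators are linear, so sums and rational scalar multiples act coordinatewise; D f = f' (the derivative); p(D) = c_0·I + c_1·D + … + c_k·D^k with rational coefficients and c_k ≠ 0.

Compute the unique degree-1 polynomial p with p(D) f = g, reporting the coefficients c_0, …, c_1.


D^0 f = (5/2)x^6 + (1/3)x^5 - (7/3)x^4 - 2x^2
D^1 f = 15x^5 + (5/3)x^4 - (28/3)x^3 - 4x
matching coefficients of g against c_0 f + c_1 Df + … from the top degree down determines the c_i
solution: c_0 = 0, c_1 = 1

p(D) = D, i.e. c_0 = 0, c_1 = 1


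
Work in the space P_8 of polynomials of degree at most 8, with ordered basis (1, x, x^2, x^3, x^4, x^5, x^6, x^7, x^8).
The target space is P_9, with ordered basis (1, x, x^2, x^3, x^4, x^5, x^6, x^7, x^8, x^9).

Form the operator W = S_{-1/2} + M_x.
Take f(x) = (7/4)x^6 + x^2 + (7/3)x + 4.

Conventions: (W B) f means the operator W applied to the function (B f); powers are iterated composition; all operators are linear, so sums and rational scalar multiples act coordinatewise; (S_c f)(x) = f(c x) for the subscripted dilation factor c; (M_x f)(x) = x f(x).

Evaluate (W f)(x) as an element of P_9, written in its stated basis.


g(x) = (7/4)x^7 + (7/256)x^6 + x^3 + (31/12)x^2 + (17/6)x + 4

S_{-1/2} f = (7/256)x^6 + (1/4)x^2 - (7/6)x + 4
M_x f = (7/4)x^7 + x^3 + (7/3)x^2 + 4x
(S_{-1/2} + M_x) f = (7/4)x^7 + (7/256)x^6 + x^3 + (31/12)x^2 + (17/6)x + 4


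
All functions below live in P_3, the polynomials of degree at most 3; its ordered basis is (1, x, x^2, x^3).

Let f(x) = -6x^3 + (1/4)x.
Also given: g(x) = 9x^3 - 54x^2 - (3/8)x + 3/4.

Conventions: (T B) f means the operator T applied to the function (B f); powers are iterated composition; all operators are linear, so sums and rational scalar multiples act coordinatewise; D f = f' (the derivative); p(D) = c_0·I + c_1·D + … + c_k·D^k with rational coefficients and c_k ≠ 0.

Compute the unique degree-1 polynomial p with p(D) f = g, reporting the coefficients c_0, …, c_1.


D^0 f = -6x^3 + (1/4)x
D^1 f = -18x^2 + 1/4
matching coefficients of g against c_0 f + c_1 Df + … from the top degree down determines the c_i
solution: c_0 = -3/2, c_1 = 3

c_0 = -3/2, c_1 = 3


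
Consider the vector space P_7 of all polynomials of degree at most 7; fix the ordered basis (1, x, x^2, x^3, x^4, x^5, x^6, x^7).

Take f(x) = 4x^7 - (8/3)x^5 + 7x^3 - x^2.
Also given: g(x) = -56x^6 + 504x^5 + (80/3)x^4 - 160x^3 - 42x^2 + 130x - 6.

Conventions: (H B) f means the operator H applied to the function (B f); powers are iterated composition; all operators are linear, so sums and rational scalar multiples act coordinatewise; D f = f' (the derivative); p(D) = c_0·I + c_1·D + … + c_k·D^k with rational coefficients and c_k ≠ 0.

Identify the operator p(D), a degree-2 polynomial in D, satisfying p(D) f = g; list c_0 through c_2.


D^0 f = 4x^7 - (8/3)x^5 + 7x^3 - x^2
D^1 f = 28x^6 - (40/3)x^4 + 21x^2 - 2x
D^2 f = 168x^5 - (160/3)x^3 + 42x - 2
matching coefficients of g against c_0 f + c_1 Df + … from the top degree down determines the c_i
solution: c_0 = 0, c_1 = -2, c_2 = 3

c_0 = 0, c_1 = -2, c_2 = 3


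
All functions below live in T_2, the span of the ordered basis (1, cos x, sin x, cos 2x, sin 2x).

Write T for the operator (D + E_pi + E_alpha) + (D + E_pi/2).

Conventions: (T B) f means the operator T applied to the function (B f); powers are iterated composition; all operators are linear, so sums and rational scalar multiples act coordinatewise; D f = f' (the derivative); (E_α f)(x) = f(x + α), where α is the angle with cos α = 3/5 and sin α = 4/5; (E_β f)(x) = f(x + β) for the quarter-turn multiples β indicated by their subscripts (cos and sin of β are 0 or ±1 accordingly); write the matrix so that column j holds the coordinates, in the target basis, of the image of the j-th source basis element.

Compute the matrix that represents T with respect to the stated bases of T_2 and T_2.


the matrix is [[3, 0, 0, 0, 0]; [0, -2/5, 19/5, 0, 0]; [0, -19/5, -2/5, 0, 0]; [0, 0, 0, -7/25, 124/25]; [0, 0, 0, -124/25, -7/25]] (rows listed top to bottom)

image of 1: 3
image of cos x: -(2/5)cos x - (19/5)sin x
image of sin x: (19/5)cos x - (2/5)sin x
image of cos 2x: -(7/25)cos 2x - (124/25)sin 2x
image of sin 2x: (124/25)cos 2x - (7/25)sin 2x
each image's coordinates form column j of the matrix


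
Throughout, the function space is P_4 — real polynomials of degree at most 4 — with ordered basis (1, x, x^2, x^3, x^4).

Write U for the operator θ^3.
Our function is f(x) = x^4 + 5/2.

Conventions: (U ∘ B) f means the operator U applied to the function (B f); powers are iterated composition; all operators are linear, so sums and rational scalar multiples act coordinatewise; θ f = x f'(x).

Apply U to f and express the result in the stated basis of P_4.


g(x) = 64x^4

θ f = 4x^4
θ θ f = 16x^4
θ θ θ f = 64x^4


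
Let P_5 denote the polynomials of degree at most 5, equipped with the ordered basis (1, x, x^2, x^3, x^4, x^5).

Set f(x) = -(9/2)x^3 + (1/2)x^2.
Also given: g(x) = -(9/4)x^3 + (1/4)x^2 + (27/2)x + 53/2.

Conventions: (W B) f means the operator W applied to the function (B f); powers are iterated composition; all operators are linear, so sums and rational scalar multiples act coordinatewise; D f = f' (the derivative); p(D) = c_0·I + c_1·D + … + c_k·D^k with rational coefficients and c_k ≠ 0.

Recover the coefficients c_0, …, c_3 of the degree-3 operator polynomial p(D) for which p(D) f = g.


D^0 f = -(9/2)x^3 + (1/2)x^2
D^1 f = -(27/2)x^2 + x
D^2 f = -27x + 1
D^3 f = -27
matching coefficients of g against c_0 f + c_1 Df + … from the top degree down determines the c_i
solution: c_0 = 1/2, c_1 = 0, c_2 = -1/2, c_3 = -1

c_0 = 1/2, c_1 = 0, c_2 = -1/2, c_3 = -1


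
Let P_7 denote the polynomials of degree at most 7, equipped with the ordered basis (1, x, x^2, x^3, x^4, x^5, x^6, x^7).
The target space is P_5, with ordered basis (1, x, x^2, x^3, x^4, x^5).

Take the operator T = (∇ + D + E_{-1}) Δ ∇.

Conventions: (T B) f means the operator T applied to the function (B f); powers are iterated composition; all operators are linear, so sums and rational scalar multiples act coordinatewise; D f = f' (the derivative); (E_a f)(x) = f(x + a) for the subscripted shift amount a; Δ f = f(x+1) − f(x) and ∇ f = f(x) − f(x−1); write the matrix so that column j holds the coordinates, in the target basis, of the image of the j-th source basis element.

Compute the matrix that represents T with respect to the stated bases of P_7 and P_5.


image of 1: 0
image of x: 0
image of x^2: 2
image of x^3: 6x + 6
image of x^4: 12x^2 + 24x + 2
image of x^5: 20x^3 + 60x^2 + 10x + 10
image of x^6: 30x^4 + 120x^3 + 30x^2 + 60x + 2
image of x^7: 42x^5 + 210x^4 + 70x^3 + 210x^2 + 14x + 14
each image's coordinates form column j of the matrix

the matrix is [[0, 0, 2, 6, 2, 10, 2, 14]; [0, 0, 0, 6, 24, 10, 60, 14]; [0, 0, 0, 0, 12, 60, 30, 210]; [0, 0, 0, 0, 0, 20, 120, 70]; [0, 0, 0, 0, 0, 0, 30, 210]; [0, 0, 0, 0, 0, 0, 0, 42]] (rows listed top to bottom)
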